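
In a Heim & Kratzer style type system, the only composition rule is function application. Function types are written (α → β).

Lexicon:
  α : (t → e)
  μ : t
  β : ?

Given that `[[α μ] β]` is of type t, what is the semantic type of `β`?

(e → t)

[[α μ] β] must have type t. The sister [α μ] has type e; that is not a function onto t, so β must be the functor, of type (e → t).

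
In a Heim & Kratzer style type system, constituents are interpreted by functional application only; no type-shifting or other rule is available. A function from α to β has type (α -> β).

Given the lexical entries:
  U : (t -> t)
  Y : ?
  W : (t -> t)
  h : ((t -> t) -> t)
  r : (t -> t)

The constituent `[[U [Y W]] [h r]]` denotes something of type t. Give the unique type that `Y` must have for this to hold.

At [[U [Y W]] [h r]] (required: t): [h r] is t, which is not a function with range t; hence [U [Y W]] is the functor — type (t -> t).
At [U [Y W]] (required: (t -> t)): U is (t -> t), which is not a function with range (t -> t); hence [Y W] is the functor — type ((t -> t) -> (t -> t)).
At [Y W] (required: ((t -> t) -> (t -> t))): W is (t -> t), which is not a function with range ((t -> t) -> (t -> t)); hence Y is the functor — type ((t -> t) -> ((t -> t) -> (t -> t))).

((t -> t) -> ((t -> t) -> (t -> t)))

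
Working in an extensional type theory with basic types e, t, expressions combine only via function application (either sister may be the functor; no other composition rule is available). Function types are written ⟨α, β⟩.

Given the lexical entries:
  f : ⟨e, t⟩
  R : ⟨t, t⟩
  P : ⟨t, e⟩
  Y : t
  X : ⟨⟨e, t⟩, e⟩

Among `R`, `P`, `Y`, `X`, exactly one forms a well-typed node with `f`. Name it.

R : ⟨t, t⟩ — neither side's domain matches the other.
P : ⟨t, e⟩ — neither side's domain matches the other.
Y : t — neither side's domain matches the other.
X — combines: X : ⟨⟨e, t⟩, e⟩ takes f : ⟨e, t⟩ as argument, giving e.

X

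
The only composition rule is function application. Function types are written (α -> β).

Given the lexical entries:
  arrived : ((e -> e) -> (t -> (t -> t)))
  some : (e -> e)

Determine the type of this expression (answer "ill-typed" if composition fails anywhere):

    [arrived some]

(t -> (t -> t))

At [arrived some], arrived : ((e -> e) -> (t -> (t -> t))) takes some : (e -> e), giving (t -> (t -> t)).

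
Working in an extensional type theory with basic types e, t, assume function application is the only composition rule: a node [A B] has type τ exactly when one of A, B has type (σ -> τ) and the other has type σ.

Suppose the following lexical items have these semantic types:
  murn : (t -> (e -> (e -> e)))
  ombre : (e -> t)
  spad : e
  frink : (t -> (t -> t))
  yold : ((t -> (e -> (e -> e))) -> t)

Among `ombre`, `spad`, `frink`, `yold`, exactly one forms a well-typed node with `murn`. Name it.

ombre : (e -> t) — murn needs t; ombre needs e; neither fits.
spad : e — murn needs t; spad needs nothing (atomic); neither fits.
frink : (t -> (t -> t)) — murn needs t; frink needs t; neither fits.
yold — combines: yold : ((t -> (e -> (e -> e))) -> t) takes murn : (t -> (e -> (e -> e))) as argument, giving t.

yold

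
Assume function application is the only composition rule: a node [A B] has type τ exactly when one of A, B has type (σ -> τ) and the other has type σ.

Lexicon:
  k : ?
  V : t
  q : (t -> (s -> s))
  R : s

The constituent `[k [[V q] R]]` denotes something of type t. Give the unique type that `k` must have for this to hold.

At [k [[V q] R]] (required: t): [[V q] R] is s, which is not a function with range t; hence k is the functor — type (s -> t).

(s -> t)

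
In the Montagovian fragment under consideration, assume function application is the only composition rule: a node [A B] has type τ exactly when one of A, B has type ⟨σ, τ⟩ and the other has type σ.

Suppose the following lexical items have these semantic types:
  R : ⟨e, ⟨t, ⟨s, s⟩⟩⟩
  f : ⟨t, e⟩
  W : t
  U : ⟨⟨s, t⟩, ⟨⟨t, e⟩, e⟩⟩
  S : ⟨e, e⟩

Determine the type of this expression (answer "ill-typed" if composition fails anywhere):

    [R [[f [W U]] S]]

[W U]: t with ⟨⟨s, t⟩, ⟨⟨t, e⟩, e⟩⟩ — neither is a function whose domain matches the other; composition fails here.

ill-typed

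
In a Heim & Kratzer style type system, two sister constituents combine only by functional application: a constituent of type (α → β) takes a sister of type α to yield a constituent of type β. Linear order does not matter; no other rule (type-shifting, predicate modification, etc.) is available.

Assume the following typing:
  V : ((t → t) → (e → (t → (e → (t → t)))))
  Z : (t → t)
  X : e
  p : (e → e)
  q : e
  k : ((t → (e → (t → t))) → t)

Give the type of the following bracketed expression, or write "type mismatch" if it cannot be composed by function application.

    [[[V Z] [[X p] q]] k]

At [V Z], V : ((t → t) → (e → (t → (e → (t → t))))) takes Z : (t → t), giving (e → (t → (e → (t → t)))).
At [X p], p : (e → e) takes X : e, giving e.
[[X p] q]: e and e cannot combine by function application — type clash.

type mismatch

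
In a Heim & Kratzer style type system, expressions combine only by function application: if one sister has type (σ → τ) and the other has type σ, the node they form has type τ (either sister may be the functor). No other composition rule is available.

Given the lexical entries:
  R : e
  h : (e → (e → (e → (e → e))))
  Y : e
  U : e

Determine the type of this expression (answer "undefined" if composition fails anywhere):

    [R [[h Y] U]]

(e → e)

At [h Y], h : (e → (e → (e → (e → e)))) takes Y : e, giving (e → (e → (e → e))).
At [[h Y] U], [h Y] : (e → (e → (e → e))) takes U : e, giving (e → (e → e)).
At [R [[h Y] U]], [[h Y] U] : (e → (e → e)) takes R : e, giving (e → e).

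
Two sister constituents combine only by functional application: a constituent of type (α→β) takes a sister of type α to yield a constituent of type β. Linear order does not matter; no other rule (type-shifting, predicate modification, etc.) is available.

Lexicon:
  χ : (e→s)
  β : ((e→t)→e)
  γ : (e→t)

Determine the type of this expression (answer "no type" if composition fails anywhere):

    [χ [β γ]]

s

[β γ]: functor β : ((e→t)→e), argument γ : (e→t); result e.
[χ [β γ]]: functor χ : (e→s), argument [β γ] : e; result s.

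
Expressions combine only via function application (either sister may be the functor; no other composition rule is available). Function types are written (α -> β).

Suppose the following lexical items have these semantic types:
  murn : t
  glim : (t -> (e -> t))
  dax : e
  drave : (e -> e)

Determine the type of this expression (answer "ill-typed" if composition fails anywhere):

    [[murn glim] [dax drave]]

t

[murn glim]: glim is (t -> (e -> t)), murn is t; result (e -> t).
[dax drave]: drave is (e -> e), dax is e; result e.
[[murn glim] [dax drave]]: [murn glim] is (e -> t), [dax drave] is e; result t.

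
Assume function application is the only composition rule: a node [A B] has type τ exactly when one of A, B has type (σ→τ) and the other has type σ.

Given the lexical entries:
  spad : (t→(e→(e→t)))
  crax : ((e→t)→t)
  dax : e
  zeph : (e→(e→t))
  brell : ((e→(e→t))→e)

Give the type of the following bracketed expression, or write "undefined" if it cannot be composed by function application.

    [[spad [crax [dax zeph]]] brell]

[dax zeph]: zeph is (e→(e→t)), dax is e; result (e→t).
[crax [dax zeph]]: crax is ((e→t)→t), [dax zeph] is (e→t); result t.
[spad [crax [dax zeph]]]: spad is (t→(e→(e→t))), [crax [dax zeph]] is t; result (e→(e→t)).
[[spad [crax [dax zeph]]] brell]: brell is ((e→(e→t))→e), [spad [crax [dax zeph]]] is (e→(e→t)); result e.

e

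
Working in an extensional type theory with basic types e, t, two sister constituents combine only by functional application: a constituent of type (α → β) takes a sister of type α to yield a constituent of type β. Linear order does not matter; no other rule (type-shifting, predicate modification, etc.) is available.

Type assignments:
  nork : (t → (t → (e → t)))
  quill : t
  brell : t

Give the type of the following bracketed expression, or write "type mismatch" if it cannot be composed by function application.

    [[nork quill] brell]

[nork quill] — nork of type (t → (t → (e → t))) combines with quill of type t: type (t → (e → t)).
[[nork quill] brell] — [nork quill] of type (t → (e → t)) combines with brell of type t: type (e → t).

(e → t)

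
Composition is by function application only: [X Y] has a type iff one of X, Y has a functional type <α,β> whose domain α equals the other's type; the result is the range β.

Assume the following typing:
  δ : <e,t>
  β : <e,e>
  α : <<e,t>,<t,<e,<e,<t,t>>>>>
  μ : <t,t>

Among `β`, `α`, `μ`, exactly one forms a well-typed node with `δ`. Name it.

β : <e,e> — neither side's domain matches the other.
α — combines: α : <<e,t>,<t,<e,<e,<t,t>>>>> takes δ : <e,t> as argument, giving <t,<e,<e,<t,t>>>>.
μ : <t,t> — neither side's domain matches the other.

α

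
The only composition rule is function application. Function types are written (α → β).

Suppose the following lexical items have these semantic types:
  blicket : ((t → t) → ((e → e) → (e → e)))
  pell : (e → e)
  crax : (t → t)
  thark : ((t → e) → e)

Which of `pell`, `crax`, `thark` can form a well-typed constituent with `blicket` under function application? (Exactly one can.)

crax

pell : (e → e) — no; blicket wants (t → t), and pell wants e.
crax — combines: blicket : ((t → t) → ((e → e) → (e → e))) takes crax : (t → t) as argument, giving ((e → e) → (e → e)).
thark : ((t → e) → e) — no; blicket wants (t → t), and thark wants (t → e).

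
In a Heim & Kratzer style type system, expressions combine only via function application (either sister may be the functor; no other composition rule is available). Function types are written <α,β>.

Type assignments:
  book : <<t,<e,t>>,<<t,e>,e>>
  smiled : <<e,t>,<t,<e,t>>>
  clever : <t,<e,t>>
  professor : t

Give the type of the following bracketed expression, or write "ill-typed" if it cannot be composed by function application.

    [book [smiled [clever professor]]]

<<t,e>,e>

[clever professor]: <t,<e,t>> applied to t yields <e,t>.
[smiled [clever professor]]: <<e,t>,<t,<e,t>>> applied to <e,t> yields <t,<e,t>>.
[book [smiled [clever professor]]]: <<t,<e,t>>,<<t,e>,e>> applied to <t,<e,t>> yields <<t,e>,e>.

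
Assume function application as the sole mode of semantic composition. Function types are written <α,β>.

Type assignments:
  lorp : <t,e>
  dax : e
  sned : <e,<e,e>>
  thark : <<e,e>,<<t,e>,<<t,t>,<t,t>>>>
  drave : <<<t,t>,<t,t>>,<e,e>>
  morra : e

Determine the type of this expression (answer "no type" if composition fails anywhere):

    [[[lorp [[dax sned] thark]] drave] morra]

[dax sned]: functor sned : <e,<e,e>>, argument dax : e; result <e,e>.
[[dax sned] thark]: functor thark : <<e,e>,<<t,e>,<<t,t>,<t,t>>>>, argument [dax sned] : <e,e>; result <<t,e>,<<t,t>,<t,t>>>.
[lorp [[dax sned] thark]]: functor [[dax sned] thark] : <<t,e>,<<t,t>,<t,t>>>, argument lorp : <t,e>; result <<t,t>,<t,t>>.
[[lorp [[dax sned] thark]] drave]: functor drave : <<<t,t>,<t,t>>,<e,e>>, argument [lorp [[dax sned] thark]] : <<t,t>,<t,t>>; result <e,e>.
[[[lorp [[dax sned] thark]] drave] morra]: functor [[lorp [[dax sned] thark]] drave] : <e,e>, argument morra : e; result e.

e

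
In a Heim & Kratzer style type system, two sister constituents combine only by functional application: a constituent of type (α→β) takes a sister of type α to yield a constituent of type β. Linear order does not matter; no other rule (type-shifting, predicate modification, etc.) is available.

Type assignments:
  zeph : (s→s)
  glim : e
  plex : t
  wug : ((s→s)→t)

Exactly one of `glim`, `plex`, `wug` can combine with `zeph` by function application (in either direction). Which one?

wug

glim : e — does not combine with zeph.
plex : t — does not combine with zeph.
wug — combines: wug : ((s→s)→t) takes zeph : (s→s) as argument, giving t.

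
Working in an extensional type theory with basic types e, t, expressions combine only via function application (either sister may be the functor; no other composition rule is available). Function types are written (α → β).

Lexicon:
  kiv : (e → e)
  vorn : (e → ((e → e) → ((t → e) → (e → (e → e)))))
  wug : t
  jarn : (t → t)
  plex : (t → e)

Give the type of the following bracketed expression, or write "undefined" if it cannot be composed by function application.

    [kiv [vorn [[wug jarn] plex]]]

[wug jarn]: functor jarn : (t → t), argument wug : t; result t.
[[wug jarn] plex]: functor plex : (t → e), argument [wug jarn] : t; result e.
[vorn [[wug jarn] plex]]: functor vorn : (e → ((e → e) → ((t → e) → (e → (e → e))))), argument [[wug jarn] plex] : e; result ((e → e) → ((t → e) → (e → (e → e)))).
[kiv [vorn [[wug jarn] plex]]]: functor [vorn [[wug jarn] plex]] : ((e → e) → ((t → e) → (e → (e → e)))), argument kiv : (e → e); result ((t → e) → (e → (e → e))).

((t → e) → (e → (e → e)))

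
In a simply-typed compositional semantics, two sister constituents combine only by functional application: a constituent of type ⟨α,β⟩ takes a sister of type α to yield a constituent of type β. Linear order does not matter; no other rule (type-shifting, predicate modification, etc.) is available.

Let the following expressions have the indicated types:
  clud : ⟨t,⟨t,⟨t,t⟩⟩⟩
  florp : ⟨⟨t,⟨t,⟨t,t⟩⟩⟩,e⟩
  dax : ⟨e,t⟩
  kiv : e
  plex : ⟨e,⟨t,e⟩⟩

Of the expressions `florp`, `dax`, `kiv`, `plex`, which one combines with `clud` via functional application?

florp

florp — combines: florp : ⟨⟨t,⟨t,⟨t,t⟩⟩⟩,e⟩ takes clud : ⟨t,⟨t,⟨t,t⟩⟩⟩ as argument, giving e.
dax : ⟨e,t⟩ — does not combine with clud.
kiv : e — does not combine with clud.
plex : ⟨e,⟨t,e⟩⟩ — does not combine with clud.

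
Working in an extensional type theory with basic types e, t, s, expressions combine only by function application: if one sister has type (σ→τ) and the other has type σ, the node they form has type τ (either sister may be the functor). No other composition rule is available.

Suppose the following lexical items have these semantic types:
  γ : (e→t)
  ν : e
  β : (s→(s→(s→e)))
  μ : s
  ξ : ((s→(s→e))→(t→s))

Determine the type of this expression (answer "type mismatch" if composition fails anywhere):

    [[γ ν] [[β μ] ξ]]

s

[γ ν] — γ of type (e→t) combines with ν of type e: type t.
[β μ] — β of type (s→(s→(s→e))) combines with μ of type s: type (s→(s→e)).
[[β μ] ξ] — ξ of type ((s→(s→e))→(t→s)) combines with [β μ] of type (s→(s→e)): type (t→s).
[[γ ν] [[β μ] ξ]] — [[β μ] ξ] of type (t→s) combines with [γ ν] of type t: type s.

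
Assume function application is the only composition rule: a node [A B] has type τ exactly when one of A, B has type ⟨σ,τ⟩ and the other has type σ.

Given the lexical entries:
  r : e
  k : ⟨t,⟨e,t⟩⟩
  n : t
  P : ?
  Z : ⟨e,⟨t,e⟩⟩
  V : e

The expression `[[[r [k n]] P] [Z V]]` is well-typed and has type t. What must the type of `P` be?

[[[r [k n]] P] [Z V]] is required to be t. [Z V] : ⟨t,e⟩ cannot yield t as functor, so [[r [k n]] P] : ⟨⟨t,e⟩,t⟩.
[[r [k n]] P] is required to be ⟨⟨t,e⟩,t⟩. [r [k n]] : t cannot yield ⟨⟨t,e⟩,t⟩ as functor, so P : ⟨t,⟨⟨t,e⟩,t⟩⟩.

⟨t,⟨⟨t,e⟩,t⟩⟩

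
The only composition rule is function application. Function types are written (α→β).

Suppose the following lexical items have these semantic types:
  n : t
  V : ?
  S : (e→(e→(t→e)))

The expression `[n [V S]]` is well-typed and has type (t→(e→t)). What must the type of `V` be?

[n [V S]] must have type (t→(e→t)). The sister n has type t; that is not a function onto (t→(e→t)), so [V S] must be the functor, of type (t→(t→(e→t))).
[V S] must have type (t→(t→(e→t))). The sister S has type (e→(e→(t→e))); that is not a function onto (t→(t→(e→t))), so V must be the functor, of type ((e→(e→(t→e)))→(t→(t→(e→t)))).

((e→(e→(t→e)))→(t→(t→(e→t))))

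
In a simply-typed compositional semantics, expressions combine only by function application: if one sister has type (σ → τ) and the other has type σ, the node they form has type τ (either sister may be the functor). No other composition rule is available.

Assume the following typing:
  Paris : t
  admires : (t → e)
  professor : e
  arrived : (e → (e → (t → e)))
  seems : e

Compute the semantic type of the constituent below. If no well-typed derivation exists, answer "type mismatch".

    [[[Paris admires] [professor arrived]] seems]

type mismatch

[Paris admires] — admires of type (t → e) combines with Paris of type t: type e.
[professor arrived] — arrived of type (e → (e → (t → e))) combines with professor of type e: type (e → (t → e)).
[[Paris admires] [professor arrived]] — [professor arrived] of type (e → (t → e)) combines with [Paris admires] of type e: type (t → e).
[[[Paris admires] [professor arrived]] seems]: (t → e) with e — neither is a function whose domain matches the other; composition fails here.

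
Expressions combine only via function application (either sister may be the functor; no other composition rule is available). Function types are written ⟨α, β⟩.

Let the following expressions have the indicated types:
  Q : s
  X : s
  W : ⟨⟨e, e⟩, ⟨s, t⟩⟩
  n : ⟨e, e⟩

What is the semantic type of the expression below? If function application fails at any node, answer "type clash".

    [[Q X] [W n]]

type clash

[Q X]: s with s — neither is a function whose domain matches the other; composition fails here.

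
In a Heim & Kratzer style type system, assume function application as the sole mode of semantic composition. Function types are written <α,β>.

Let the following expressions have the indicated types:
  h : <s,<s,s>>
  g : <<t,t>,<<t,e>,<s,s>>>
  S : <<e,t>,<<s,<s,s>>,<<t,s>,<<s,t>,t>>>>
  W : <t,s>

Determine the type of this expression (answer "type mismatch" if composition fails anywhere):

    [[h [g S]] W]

At [g S]: neither <<t,t>,<<t,e>,<s,s>>> nor <<e,t>,<<s,<s,s>>,<<t,s>,<<s,t>,t>>>> can take the other as argument; the node is ill-typed.

type mismatch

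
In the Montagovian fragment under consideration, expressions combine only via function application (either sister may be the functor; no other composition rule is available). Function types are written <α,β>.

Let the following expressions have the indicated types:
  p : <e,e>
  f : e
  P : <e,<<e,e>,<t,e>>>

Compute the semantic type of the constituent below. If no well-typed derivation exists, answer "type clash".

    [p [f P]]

<t,e>

[f P]: functor P : <e,<<e,e>,<t,e>>>, argument f : e; result <<e,e>,<t,e>>.
[p [f P]]: functor [f P] : <<e,e>,<t,e>>, argument p : <e,e>; result <t,e>.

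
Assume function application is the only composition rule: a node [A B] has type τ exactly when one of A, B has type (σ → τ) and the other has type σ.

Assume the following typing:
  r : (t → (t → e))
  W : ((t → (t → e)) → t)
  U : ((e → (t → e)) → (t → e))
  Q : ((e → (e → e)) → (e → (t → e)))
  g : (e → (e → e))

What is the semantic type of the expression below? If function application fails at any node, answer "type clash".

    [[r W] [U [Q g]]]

[r W]: W is ((t → (t → e)) → t), r is (t → (t → e)); result t.
[Q g]: Q is ((e → (e → e)) → (e → (t → e))), g is (e → (e → e)); result (e → (t → e)).
[U [Q g]]: U is ((e → (t → e)) → (t → e)), [Q g] is (e → (t → e)); result (t → e).
[[r W] [U [Q g]]]: [U [Q g]] is (t → e), [r W] is t; result e.

e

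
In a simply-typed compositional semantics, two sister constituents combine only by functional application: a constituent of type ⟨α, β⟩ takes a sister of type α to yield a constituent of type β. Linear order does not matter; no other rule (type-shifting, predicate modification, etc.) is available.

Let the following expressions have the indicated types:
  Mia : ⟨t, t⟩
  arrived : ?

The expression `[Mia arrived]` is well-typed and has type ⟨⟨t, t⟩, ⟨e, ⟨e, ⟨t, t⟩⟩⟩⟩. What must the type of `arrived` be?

⟨⟨t, t⟩, ⟨⟨t, t⟩, ⟨e, ⟨e, ⟨t, t⟩⟩⟩⟩⟩

For [Mia arrived] to have type ⟨⟨t, t⟩, ⟨e, ⟨e, ⟨t, t⟩⟩⟩⟩ with Mia of type ⟨t, t⟩, arrived must be the function: arrived : ⟨⟨t, t⟩, ⟨⟨t, t⟩, ⟨e, ⟨e, ⟨t, t⟩⟩⟩⟩⟩.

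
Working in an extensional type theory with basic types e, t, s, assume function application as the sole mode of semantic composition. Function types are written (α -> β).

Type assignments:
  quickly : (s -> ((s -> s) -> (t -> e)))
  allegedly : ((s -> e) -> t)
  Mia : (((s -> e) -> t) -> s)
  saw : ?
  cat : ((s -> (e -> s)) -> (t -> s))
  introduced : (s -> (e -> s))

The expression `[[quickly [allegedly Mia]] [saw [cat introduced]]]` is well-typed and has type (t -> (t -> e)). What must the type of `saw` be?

[[quickly [allegedly Mia]] [saw [cat introduced]]] must have type (t -> (t -> e)). The sister [quickly [allegedly Mia]] has type ((s -> s) -> (t -> e)); that is not a function onto (t -> (t -> e)), so [saw [cat introduced]] must be the functor, of type (((s -> s) -> (t -> e)) -> (t -> (t -> e))).
[saw [cat introduced]] must have type (((s -> s) -> (t -> e)) -> (t -> (t -> e))). The sister [cat introduced] has type (t -> s); that is not a function onto (((s -> s) -> (t -> e)) -> (t -> (t -> e))), so saw must be the functor, of type ((t -> s) -> (((s -> s) -> (t -> e)) -> (t -> (t -> e)))).

((t -> s) -> (((s -> s) -> (t -> e)) -> (t -> (t -> e))))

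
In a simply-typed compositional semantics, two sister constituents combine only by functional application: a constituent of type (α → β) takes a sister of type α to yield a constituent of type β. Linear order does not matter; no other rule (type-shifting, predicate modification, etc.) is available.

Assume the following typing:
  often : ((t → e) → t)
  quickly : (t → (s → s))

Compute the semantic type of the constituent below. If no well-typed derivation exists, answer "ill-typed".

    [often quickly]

ill-typed

At [often quickly]: neither ((t → e) → t) nor (t → (s → s)) can take the other as argument; the node is ill-typed.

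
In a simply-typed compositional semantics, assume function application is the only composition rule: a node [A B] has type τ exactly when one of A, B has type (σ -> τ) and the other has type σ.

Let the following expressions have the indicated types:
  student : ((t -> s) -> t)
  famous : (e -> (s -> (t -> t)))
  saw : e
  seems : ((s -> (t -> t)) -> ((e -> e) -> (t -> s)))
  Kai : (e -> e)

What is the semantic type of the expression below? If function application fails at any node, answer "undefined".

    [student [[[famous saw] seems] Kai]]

t

[famous saw]: (e -> (s -> (t -> t))) applied to e yields (s -> (t -> t)).
[[famous saw] seems]: ((s -> (t -> t)) -> ((e -> e) -> (t -> s))) applied to (s -> (t -> t)) yields ((e -> e) -> (t -> s)).
[[[famous saw] seems] Kai]: ((e -> e) -> (t -> s)) applied to (e -> e) yields (t -> s).
[student [[[famous saw] seems] Kai]]: ((t -> s) -> t) applied to (t -> s) yields t.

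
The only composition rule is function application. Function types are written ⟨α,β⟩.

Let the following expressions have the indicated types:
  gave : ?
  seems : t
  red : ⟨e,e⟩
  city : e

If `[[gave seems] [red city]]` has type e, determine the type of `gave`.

⟨t,⟨e,e⟩⟩

At [[gave seems] [red city]] (required: e): [red city] is e, which is not a function with range e; hence [gave seems] is the functor — type ⟨e,e⟩.
At [gave seems] (required: ⟨e,e⟩): seems is t, which is not a function with range ⟨e,e⟩; hence gave is the functor — type ⟨t,⟨e,e⟩⟩.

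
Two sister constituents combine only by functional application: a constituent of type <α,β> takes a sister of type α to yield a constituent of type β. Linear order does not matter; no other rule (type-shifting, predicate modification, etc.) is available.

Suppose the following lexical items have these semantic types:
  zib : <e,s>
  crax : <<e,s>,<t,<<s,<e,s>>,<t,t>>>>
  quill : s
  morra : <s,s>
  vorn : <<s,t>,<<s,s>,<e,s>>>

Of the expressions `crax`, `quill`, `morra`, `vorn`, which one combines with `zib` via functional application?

crax — combines: crax : <<e,s>,<t,<<s,<e,s>>,<t,t>>>> takes zib : <e,s> as argument, giving <t,<<s,<e,s>>,<t,t>>>.
quill : s — does not combine with zib.
morra : <s,s> — does not combine with zib.
vorn : <<s,t>,<<s,s>,<e,s>>> — does not combine with zib.

crax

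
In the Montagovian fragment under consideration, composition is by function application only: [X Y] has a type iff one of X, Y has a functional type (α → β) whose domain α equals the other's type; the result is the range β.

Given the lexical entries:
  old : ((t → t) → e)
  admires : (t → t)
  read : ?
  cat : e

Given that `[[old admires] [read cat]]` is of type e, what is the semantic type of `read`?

For [[old admires] [read cat]] to have type e with [old admires] of type e, [read cat] must be the function: [read cat] : (e → e).
For [read cat] to have type (e → e) with cat of type e, read must be the function: read : (e → (e → e)).

(e → (e → e))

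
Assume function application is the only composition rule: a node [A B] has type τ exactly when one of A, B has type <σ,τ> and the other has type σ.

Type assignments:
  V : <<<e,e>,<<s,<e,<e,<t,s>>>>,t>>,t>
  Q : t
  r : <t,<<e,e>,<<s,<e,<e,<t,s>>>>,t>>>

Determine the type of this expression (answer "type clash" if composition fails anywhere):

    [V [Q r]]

[Q r] — r of type <t,<<e,e>,<<s,<e,<e,<t,s>>>>,t>>> combines with Q of type t: type <<e,e>,<<s,<e,<e,<t,s>>>>,t>>.
[V [Q r]] — V of type <<<e,e>,<<s,<e,<e,<t,s>>>>,t>>,t> combines with [Q r] of type <<e,e>,<<s,<e,<e,<t,s>>>>,t>>: type t.

t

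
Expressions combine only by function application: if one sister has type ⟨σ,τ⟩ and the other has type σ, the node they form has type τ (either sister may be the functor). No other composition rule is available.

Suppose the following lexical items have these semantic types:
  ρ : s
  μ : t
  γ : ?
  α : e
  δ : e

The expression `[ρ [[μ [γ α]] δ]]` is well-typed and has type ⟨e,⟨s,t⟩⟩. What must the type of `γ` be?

⟨e,⟨t,⟨e,⟨s,⟨e,⟨s,t⟩⟩⟩⟩⟩⟩

[ρ [[μ [γ α]] δ]] is required to be ⟨e,⟨s,t⟩⟩. ρ : s cannot yield ⟨e,⟨s,t⟩⟩ as functor, so [[μ [γ α]] δ] : ⟨s,⟨e,⟨s,t⟩⟩⟩.
[[μ [γ α]] δ] is required to be ⟨s,⟨e,⟨s,t⟩⟩⟩. δ : e cannot yield ⟨s,⟨e,⟨s,t⟩⟩⟩ as functor, so [μ [γ α]] : ⟨e,⟨s,⟨e,⟨s,t⟩⟩⟩⟩.
[μ [γ α]] is required to be ⟨e,⟨s,⟨e,⟨s,t⟩⟩⟩⟩. μ : t cannot yield ⟨e,⟨s,⟨e,⟨s,t⟩⟩⟩⟩ as functor, so [γ α] : ⟨t,⟨e,⟨s,⟨e,⟨s,t⟩⟩⟩⟩⟩.
[γ α] is required to be ⟨t,⟨e,⟨s,⟨e,⟨s,t⟩⟩⟩⟩⟩. α : e cannot yield ⟨t,⟨e,⟨s,⟨e,⟨s,t⟩⟩⟩⟩⟩ as functor, so γ : ⟨e,⟨t,⟨e,⟨s,⟨e,⟨s,t⟩⟩⟩⟩⟩⟩.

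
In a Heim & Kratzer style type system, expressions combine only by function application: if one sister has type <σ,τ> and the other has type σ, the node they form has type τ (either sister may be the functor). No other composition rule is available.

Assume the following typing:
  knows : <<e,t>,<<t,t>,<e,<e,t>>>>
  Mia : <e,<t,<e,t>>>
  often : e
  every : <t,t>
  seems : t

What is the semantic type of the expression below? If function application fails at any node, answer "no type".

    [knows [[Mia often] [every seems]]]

<<t,t>,<e,<e,t>>>

[Mia often]: <e,<t,<e,t>>> applied to e yields <t,<e,t>>.
[every seems]: <t,t> applied to t yields t.
[[Mia often] [every seems]]: <t,<e,t>> applied to t yields <e,t>.
[knows [[Mia often] [every seems]]]: <<e,t>,<<t,t>,<e,<e,t>>>> applied to <e,t> yields <<t,t>,<e,<e,t>>>.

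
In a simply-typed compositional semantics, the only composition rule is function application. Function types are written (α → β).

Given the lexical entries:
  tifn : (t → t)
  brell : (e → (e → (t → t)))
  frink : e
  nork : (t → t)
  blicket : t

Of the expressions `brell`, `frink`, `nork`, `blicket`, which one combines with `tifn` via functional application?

brell : (e → (e → (t → t))) — does not combine with tifn.
frink : e — does not combine with tifn.
nork : (t → t) — does not combine with tifn.
blicket — combines: tifn : (t → t) takes blicket : t as argument, giving t.

blicket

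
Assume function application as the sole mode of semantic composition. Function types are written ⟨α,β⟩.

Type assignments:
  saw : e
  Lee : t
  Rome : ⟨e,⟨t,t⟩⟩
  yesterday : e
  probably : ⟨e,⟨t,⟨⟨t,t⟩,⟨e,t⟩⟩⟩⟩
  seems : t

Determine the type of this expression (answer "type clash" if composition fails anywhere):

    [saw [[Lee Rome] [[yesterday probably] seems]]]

[Lee Rome]: t and ⟨e,⟨t,t⟩⟩ cannot combine by function application — type clash.

type clash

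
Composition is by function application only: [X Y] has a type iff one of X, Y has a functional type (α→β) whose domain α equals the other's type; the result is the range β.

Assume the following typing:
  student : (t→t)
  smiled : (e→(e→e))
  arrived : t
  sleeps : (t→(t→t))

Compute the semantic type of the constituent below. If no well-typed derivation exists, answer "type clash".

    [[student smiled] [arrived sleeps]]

At [student smiled]: neither (t→t) nor (e→(e→e)) can take the other as argument; the node is ill-typed.

type clash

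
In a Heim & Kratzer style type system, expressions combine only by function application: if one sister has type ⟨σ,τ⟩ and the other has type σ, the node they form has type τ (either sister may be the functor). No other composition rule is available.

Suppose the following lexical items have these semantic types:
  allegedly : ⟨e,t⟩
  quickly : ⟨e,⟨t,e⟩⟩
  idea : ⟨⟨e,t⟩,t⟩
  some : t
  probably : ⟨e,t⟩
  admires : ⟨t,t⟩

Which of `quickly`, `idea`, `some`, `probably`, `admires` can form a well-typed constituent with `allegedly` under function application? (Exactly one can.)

idea

quickly : ⟨e,⟨t,e⟩⟩ — no; allegedly wants e, and quickly wants e.
idea — combines: idea : ⟨⟨e,t⟩,t⟩ takes allegedly : ⟨e,t⟩ as argument, giving t.
some : t — no; allegedly wants e, and some wants nothing (atomic).
probably : ⟨e,t⟩ — no; allegedly wants e, and probably wants e.
admires : ⟨t,t⟩ — no; allegedly wants e, and admires wants t.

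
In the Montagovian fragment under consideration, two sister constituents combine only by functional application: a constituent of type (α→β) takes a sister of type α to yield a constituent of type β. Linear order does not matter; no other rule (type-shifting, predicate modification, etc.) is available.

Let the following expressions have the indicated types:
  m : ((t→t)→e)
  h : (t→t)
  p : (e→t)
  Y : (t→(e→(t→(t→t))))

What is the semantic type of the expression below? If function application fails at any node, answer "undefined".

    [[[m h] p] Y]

At [m h], m : ((t→t)→e) takes h : (t→t), giving e.
At [[m h] p], p : (e→t) takes [m h] : e, giving t.
At [[[m h] p] Y], Y : (t→(e→(t→(t→t)))) takes [[m h] p] : t, giving (e→(t→(t→t))).

(e→(t→(t→t)))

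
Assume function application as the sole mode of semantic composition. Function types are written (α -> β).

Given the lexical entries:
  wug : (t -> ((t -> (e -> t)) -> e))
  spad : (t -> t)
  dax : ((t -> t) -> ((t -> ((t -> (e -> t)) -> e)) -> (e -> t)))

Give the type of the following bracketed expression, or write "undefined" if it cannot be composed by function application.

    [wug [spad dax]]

(e -> t)

[spad dax] — dax of type ((t -> t) -> ((t -> ((t -> (e -> t)) -> e)) -> (e -> t))) combines with spad of type (t -> t): type ((t -> ((t -> (e -> t)) -> e)) -> (e -> t)).
[wug [spad dax]] — [spad dax] of type ((t -> ((t -> (e -> t)) -> e)) -> (e -> t)) combines with wug of type (t -> ((t -> (e -> t)) -> e)): type (e -> t).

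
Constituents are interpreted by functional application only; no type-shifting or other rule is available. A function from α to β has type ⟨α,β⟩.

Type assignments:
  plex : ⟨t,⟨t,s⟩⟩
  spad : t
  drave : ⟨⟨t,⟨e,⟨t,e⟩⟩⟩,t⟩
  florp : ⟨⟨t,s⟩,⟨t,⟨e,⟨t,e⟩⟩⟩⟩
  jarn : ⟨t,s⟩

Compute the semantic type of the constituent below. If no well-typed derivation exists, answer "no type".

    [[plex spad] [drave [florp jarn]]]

[plex spad]: plex is ⟨t,⟨t,s⟩⟩, spad is t; result ⟨t,s⟩.
[florp jarn]: florp is ⟨⟨t,s⟩,⟨t,⟨e,⟨t,e⟩⟩⟩⟩, jarn is ⟨t,s⟩; result ⟨t,⟨e,⟨t,e⟩⟩⟩.
[drave [florp jarn]]: drave is ⟨⟨t,⟨e,⟨t,e⟩⟩⟩,t⟩, [florp jarn] is ⟨t,⟨e,⟨t,e⟩⟩⟩; result t.
[[plex spad] [drave [florp jarn]]]: [plex spad] is ⟨t,s⟩, [drave [florp jarn]] is t; result s.

s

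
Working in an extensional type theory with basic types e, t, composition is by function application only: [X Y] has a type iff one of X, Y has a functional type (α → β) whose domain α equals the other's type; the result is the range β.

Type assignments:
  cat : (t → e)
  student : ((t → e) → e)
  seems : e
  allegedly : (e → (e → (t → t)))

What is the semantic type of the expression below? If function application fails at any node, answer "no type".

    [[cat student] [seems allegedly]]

(t → t)

[cat student] — student of type ((t → e) → e) combines with cat of type (t → e): type e.
[seems allegedly] — allegedly of type (e → (e → (t → t))) combines with seems of type e: type (e → (t → t)).
[[cat student] [seems allegedly]] — [seems allegedly] of type (e → (t → t)) combines with [cat student] of type e: type (t → t).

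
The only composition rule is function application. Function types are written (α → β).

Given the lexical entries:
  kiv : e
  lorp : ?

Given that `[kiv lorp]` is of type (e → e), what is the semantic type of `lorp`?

(e → (e → e))

For [kiv lorp] to have type (e → e) with kiv of type e, lorp must be the function: lorp : (e → (e → e)).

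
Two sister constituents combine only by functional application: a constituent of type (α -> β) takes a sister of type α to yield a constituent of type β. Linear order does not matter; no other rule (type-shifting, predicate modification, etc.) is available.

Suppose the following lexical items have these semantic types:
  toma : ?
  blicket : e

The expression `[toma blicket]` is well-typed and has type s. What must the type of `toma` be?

(e -> s)

[toma blicket] is required to be s. blicket : e cannot yield s as functor, so toma : (e -> s).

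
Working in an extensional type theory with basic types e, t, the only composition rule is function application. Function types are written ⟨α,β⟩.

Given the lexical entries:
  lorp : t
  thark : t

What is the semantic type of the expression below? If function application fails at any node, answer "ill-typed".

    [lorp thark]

ill-typed

[lorp thark]: t with t — neither is a function whose domain matches the other; composition fails here.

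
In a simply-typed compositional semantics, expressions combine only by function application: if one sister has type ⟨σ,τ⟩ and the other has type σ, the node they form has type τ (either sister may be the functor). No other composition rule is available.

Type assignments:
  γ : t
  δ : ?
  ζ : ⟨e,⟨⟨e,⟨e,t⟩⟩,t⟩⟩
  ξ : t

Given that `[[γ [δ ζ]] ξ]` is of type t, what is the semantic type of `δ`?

⟨⟨e,⟨⟨e,⟨e,t⟩⟩,t⟩⟩,⟨t,⟨t,t⟩⟩⟩

At [[γ [δ ζ]] ξ] (required: t): ξ is t, which is not a function with range t; hence [γ [δ ζ]] is the functor — type ⟨t,t⟩.
At [γ [δ ζ]] (required: ⟨t,t⟩): γ is t, which is not a function with range ⟨t,t⟩; hence [δ ζ] is the functor — type ⟨t,⟨t,t⟩⟩.
At [δ ζ] (required: ⟨t,⟨t,t⟩⟩): ζ is ⟨e,⟨⟨e,⟨e,t⟩⟩,t⟩⟩, which is not a function with range ⟨t,⟨t,t⟩⟩; hence δ is the functor — type ⟨⟨e,⟨⟨e,⟨e,t⟩⟩,t⟩⟩,⟨t,⟨t,t⟩⟩⟩.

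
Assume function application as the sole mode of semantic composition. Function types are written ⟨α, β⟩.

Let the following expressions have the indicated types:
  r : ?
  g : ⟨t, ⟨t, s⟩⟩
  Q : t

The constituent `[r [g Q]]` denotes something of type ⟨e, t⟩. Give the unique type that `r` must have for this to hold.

At [r [g Q]] (required: ⟨e, t⟩): [g Q] is ⟨t, s⟩, which is not a function with range ⟨e, t⟩; hence r is the functor — type ⟨⟨t, s⟩, ⟨e, t⟩⟩.

⟨⟨t, s⟩, ⟨e, t⟩⟩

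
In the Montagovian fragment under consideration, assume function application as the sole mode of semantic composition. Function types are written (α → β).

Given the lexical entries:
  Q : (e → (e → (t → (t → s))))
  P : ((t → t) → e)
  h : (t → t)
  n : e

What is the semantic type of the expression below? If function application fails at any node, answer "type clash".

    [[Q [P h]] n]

(t → (t → s))

[P h]: ((t → t) → e) applied to (t → t) yields e.
[Q [P h]]: (e → (e → (t → (t → s)))) applied to e yields (e → (t → (t → s))).
[[Q [P h]] n]: (e → (t → (t → s))) applied to e yields (t → (t → s)).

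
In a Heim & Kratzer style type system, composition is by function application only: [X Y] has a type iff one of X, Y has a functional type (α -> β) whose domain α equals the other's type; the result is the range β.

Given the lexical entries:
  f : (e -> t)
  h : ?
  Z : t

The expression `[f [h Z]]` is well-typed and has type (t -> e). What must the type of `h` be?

(t -> ((e -> t) -> (t -> e)))

For [f [h Z]] to have type (t -> e) with f of type (e -> t), [h Z] must be the function: [h Z] : ((e -> t) -> (t -> e)).
For [h Z] to have type ((e -> t) -> (t -> e)) with Z of type t, h must be the function: h : (t -> ((e -> t) -> (t -> e))).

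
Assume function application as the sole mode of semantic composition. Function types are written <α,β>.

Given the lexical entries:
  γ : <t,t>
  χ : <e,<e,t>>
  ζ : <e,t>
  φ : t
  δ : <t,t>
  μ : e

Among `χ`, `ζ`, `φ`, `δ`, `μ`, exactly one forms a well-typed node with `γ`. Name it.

φ

χ : <e,<e,t>> — does not combine with γ.
ζ : <e,t> — does not combine with γ.
φ — combines: γ : <t,t> takes φ : t as argument, giving t.
δ : <t,t> — does not combine with γ.
μ : e — does not combine with γ.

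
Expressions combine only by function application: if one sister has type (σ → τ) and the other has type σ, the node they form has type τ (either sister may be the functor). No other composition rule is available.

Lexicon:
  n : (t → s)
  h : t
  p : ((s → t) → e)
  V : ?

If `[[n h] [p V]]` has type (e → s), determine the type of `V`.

(((s → t) → e) → (s → (e → s)))

[[n h] [p V]] is required to be (e → s). [n h] : s cannot yield (e → s) as functor, so [p V] : (s → (e → s)).
[p V] is required to be (s → (e → s)). p : ((s → t) → e) cannot yield (s → (e → s)) as functor, so V : (((s → t) → e) → (s → (e → s))).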